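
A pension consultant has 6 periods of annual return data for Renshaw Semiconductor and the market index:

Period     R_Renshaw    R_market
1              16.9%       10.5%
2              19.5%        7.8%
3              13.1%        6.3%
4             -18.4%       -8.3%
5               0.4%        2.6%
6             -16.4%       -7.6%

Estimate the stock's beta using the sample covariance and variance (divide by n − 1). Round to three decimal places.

2.050

Mean R_i = (16.9 + 19.5 + 13.1 − 18.4 + 0.4 − 16.4) / 6 = 2.5167%
Mean R_m = (10.5 + 7.8 + 6.3 − 8.3 + 2.6 − 7.6) / 6 = 1.8833%
Σ(R_i − R̄_i)(R_m − R̄_m) = 662.0417  ⇒  Cov = 662.0417 / 5 = 132.4083
Σ(R_m − R̄_m)² = 322.9083  ⇒  Var(R_m) = 322.9083 / 5 = 64.5817
β = Cov / Var(R_m) = 132.4083 / 64.5817 = 2.0502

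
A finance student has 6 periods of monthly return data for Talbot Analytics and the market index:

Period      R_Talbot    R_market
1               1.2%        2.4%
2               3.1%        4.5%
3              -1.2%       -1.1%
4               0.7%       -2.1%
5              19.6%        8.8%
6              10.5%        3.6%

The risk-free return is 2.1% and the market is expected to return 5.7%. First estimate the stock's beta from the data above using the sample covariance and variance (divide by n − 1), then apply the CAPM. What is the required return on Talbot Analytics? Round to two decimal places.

Mean R_i = (1.2 + 3.1 − 1.2 + 0.7 + 19.6 + 10.5) / 6 = 5.6500%
Mean R_m = (2.4 + 4.5 − 1.1 − 2.1 + 8.8 + 3.6) / 6 = 2.6833%
Σ(R_i − R̄_i)(R_m − R̄_m) = 135.9950  ⇒  Cov = 135.9950 / 5 = 27.1990
Σ(R_m − R̄_m)² = 78.8283  ⇒  Var(R_m) = 78.8283 / 5 = 15.7657
β = Cov / Var(R_m) = 27.1990 / 15.7657 = 1.7252
MRP = 5.7% − 2.1% = 3.60%
E(R) = R_f + β × MRP = 2.1% + 1.7252 × 3.6% = 8.31%

8.31%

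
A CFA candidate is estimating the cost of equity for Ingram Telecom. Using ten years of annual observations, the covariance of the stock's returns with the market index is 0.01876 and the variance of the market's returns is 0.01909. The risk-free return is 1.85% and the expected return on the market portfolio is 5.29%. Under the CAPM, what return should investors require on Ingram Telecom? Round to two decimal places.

β = Cov(R_i, R_m) / Var(R_m) = 0.01876 / 0.01909 = 0.9827
MRP = 5.29% − 1.85% = 3.44%
E(R) = R_f + β × MRP = 1.85% + 0.9827 × 3.44% = 5.23%

5.23%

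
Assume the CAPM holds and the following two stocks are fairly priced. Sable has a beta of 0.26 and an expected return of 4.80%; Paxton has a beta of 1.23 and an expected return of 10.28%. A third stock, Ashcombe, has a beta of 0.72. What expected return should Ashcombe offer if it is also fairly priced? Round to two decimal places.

7.40%

MRP (SML slope) = (10.28% − 4.80%) / (1.23 − 0.26) = 5.48% / 0.97 = 5.6495%
R_f (intercept) = 4.80% − 0.26 × 5.6495% = 3.3311%
E(R_Ashcombe) = R_f + β × MRP = 3.3311% + 0.72 × 5.6495% = 7.40%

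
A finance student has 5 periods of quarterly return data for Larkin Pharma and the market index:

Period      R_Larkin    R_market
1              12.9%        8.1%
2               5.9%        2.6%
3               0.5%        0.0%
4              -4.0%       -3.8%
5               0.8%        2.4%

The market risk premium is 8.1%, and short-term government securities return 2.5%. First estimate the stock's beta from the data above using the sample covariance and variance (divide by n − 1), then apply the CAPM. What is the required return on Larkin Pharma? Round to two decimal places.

Mean R_i = (12.9 + 5.9 + 0.5 − 4.0 + 0.8) / 5 = 3.2200%
Mean R_m = (8.1 + 2.6 + 0.0 − 3.8 + 2.4) / 5 = 1.8600%
Σ(R_i − R̄_i)(R_m − R̄_m) = 107.0040  ⇒  Cov = 107.0040 / 4 = 26.7510
Σ(R_m − R̄_m)² = 75.2720  ⇒  Var(R_m) = 75.2720 / 4 = 18.8180
β = Cov / Var(R_m) = 26.7510 / 18.8180 = 1.4216
E(R) = R_f + β × MRP = 2.5% + 1.4216 × 8.1% = 14.01%

14.01%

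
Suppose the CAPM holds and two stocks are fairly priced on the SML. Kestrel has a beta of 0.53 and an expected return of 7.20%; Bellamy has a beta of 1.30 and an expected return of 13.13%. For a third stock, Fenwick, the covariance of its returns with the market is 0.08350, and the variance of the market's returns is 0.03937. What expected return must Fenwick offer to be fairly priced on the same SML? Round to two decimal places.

MRP = (13.13% − 7.20%) / (1.30 − 0.53) = 7.7013%
R_f = 7.20% − 0.53 × 7.7013% = 3.1183%
β_Fenwick = Cov / Var(R_m) = 0.08350 / 0.03937 = 2.1209
E(R_Fenwick) = R_f + β × MRP = 3.1183% + 2.1209 × 7.7013% = 19.45%

19.45%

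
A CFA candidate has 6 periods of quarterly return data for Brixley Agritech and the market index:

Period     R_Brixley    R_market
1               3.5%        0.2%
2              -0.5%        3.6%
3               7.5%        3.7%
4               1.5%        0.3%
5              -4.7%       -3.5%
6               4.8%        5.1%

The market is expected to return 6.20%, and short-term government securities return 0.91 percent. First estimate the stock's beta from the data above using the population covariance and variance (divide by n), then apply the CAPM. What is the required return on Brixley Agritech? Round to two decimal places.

6.07%

Mean R_i = (3.5 − 0.5 + 7.5 + 1.5 − 4.7 + 4.8) / 6 = 2.0167%
Mean R_m = (0.2 + 3.6 + 3.7 + 0.3 − 3.5 + 5.1) / 6 = 1.5667%
Σ(R_i − R̄_i)(R_m − R̄_m) = 49.0733  ⇒  Cov = 49.0733 / 6 = 8.1789
Σ(R_m − R̄_m)² = 50.3133  ⇒  Var(R_m) = 50.3133 / 6 = 8.3856
β = Cov / Var(R_m) = 8.1789 / 8.3856 = 0.9754
MRP = 6.20% − 0.91% = 5.29%
E(R) = R_f + β × MRP = 0.91% + 0.9754 × 5.29% = 6.07%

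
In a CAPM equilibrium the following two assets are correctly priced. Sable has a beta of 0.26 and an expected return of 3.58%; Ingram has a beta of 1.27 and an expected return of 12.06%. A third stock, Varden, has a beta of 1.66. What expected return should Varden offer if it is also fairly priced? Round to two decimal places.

MRP (SML slope) = (12.06% − 3.58%) / (1.27 − 0.26) = 8.48% / 1.01 = 8.3960%
R_f (intercept) = 3.58% − 0.26 × 8.3960% = 1.3970%
E(R_Varden) = R_f + β × MRP = 1.3970% + 1.66 × 8.3960% = 15.33%

15.33%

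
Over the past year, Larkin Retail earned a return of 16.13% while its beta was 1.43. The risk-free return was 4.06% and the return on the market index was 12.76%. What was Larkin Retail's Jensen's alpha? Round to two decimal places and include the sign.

Market excess return = 12.76% − 4.06% = 8.70%
CAPM benchmark = R_f + β(R_m − R_f) = 4.06% + 1.43 × 8.70% = 16.5010%
α = actual − benchmark = 16.13% − 16.5010% = -0.37%

-0.37%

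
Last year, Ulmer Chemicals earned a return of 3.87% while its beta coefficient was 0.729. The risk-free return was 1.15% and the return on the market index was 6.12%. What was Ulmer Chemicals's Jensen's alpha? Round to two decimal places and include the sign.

-0.90%

Market excess return = 6.12% − 1.15% = 4.97%
CAPM benchmark = R_f + β(R_m − R_f) = 1.15% + 0.729 × 4.97% = 4.77313%
α = actual − benchmark = 3.87% − 4.77313% = -0.90%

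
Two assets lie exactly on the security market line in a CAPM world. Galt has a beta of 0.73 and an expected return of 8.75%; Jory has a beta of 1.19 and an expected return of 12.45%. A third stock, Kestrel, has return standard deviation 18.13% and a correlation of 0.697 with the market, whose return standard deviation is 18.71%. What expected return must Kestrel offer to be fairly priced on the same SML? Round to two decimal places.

8.31%

MRP = (12.45% − 8.75%) / (1.19 − 0.73) = 8.0435%
R_f = 8.75% − 0.73 × 8.0435% = 2.8782%
β_Kestrel = ρ·σ_i/σ_m = 0.697 × 18.13 / 18.71 = 0.6754
E(R_Kestrel) = R_f + β × MRP = 2.8782% + 0.6754 × 8.0435% = 8.31%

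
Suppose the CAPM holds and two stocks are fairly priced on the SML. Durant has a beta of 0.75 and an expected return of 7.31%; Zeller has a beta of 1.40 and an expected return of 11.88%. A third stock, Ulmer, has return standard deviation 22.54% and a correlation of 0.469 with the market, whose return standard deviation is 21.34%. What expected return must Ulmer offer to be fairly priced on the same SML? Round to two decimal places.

5.52%

MRP = (11.88% − 7.31%) / (1.40 − 0.75) = 7.0308%
R_f = 7.31% − 0.75 × 7.0308% = 2.0369%
β_Ulmer = ρ·σ_i/σ_m = 0.469 × 22.54 / 21.34 = 0.4954
E(R_Ulmer) = R_f + β × MRP = 2.0369% + 0.4954 × 7.0308% = 5.52%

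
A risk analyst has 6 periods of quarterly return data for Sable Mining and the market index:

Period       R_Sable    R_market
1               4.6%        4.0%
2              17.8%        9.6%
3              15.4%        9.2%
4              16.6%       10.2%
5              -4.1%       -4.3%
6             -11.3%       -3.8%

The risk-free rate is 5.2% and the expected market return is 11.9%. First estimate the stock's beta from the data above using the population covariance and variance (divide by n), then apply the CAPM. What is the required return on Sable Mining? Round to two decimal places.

Mean R_i = (4.6 + 17.8 + 15.4 + 16.6 − 4.1 − 11.3) / 6 = 6.5000%
Mean R_m = (4.0 + 9.6 + 9.2 + 10.2 − 4.3 − 3.8) / 6 = 4.1500%
Σ(R_i − R̄_i)(R_m − R̄_m) = 399.0000  ⇒  Cov = 399.0000 / 6 = 66.5000
Σ(R_m − R̄_m)² = 226.4350  ⇒  Var(R_m) = 226.4350 / 6 = 37.7392
β = Cov / Var(R_m) = 66.5000 / 37.7392 = 1.7621
MRP = 11.9% − 5.2% = 6.70%
E(R) = R_f + β × MRP = 5.2% + 1.7621 × 6.7% = 17.01%

17.01%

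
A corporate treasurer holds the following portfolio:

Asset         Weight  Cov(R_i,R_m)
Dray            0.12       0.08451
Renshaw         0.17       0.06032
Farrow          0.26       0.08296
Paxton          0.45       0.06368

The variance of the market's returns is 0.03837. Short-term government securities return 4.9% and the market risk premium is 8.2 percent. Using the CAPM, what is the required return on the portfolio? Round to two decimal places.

19.99%

β_Dray = 0.08451 / 0.03837 = 2.2025
β_Renshaw = 0.06032 / 0.03837 = 1.5721
β_Farrow = 0.08296 / 0.03837 = 2.1621
β_Paxton = 0.06368 / 0.03837 = 1.6596
β_P = Σ w_i β_i = 0.12×2.2025 + 0.17×1.5721 + 0.26×2.1621 + 0.45×1.6596 = 1.8405
E(R_P) = R_f + β_P × MRP = 4.9% + 1.8405 × 8.2% = 19.99%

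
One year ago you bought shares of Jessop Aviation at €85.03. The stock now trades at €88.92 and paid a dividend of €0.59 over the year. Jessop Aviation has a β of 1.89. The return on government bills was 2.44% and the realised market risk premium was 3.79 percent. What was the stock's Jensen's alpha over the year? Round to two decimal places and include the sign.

-4.33%

Realised HPR = (P1 + D1 − P0) / P0 = (88.92 + 0.59 − 85.03) / 85.03 = 4.48 / 85.03 = 5.2687%
CAPM required = R_f + β·MRP = 2.44% + 1.89 × 3.79% = 9.6031%
α = realised − required = 5.2687% − 9.6031% = -4.33%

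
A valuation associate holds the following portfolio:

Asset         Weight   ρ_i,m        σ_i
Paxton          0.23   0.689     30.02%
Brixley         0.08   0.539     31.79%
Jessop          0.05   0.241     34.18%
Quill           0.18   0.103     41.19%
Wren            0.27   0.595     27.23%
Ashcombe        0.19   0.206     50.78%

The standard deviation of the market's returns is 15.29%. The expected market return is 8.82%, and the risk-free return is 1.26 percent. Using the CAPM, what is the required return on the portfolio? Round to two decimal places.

β_Paxton = 0.689 × 30.02% / 15.29% = 1.3528
β_Brixley = 0.539 × 31.79% / 15.29% = 1.1207
β_Jessop = 0.241 × 34.18% / 15.29% = 0.5387
β_Quill = 0.103 × 41.19% / 15.29% = 0.2775
β_Wren = 0.595 × 27.23% / 15.29% = 1.0596
β_Ashcombe = 0.206 × 50.78% / 15.29% = 0.6842
β_P = Σ w_i β_i = 0.23×1.3528 + 0.08×1.1207 + 0.05×0.5387 + 0.18×0.2775 + 0.27×1.0596 + 0.19×0.6842 = 0.8938
MRP = 8.82% − 1.26% = 7.56%
E(R_P) = R_f + β_P × MRP = 1.26% + 0.8938 × 7.56% = 8.02%

8.02%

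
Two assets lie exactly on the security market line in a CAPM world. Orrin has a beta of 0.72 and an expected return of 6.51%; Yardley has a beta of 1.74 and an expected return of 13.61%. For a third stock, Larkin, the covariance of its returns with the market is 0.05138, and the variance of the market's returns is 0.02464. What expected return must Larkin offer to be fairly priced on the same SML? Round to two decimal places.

16.01%

MRP = (13.61% − 6.51%) / (1.74 − 0.72) = 6.9608%
R_f = 6.51% − 0.72 × 6.9608% = 1.4982%
β_Larkin = Cov / Var(R_m) = 0.05138 / 0.02464 = 2.0852
E(R_Larkin) = R_f + β × MRP = 1.4982% + 2.0852 × 6.9608% = 16.01%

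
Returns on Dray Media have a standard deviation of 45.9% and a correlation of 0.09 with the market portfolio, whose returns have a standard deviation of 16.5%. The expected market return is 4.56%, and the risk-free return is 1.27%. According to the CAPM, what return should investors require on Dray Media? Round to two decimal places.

2.09%

β = ρ × σ_i / σ_m = 0.09 × 45.9% / 16.5% = 0.2504
MRP = 4.56% − 1.27% = 3.29%
E(R) = 1.27% + 0.2504 × 3.29% = 2.09%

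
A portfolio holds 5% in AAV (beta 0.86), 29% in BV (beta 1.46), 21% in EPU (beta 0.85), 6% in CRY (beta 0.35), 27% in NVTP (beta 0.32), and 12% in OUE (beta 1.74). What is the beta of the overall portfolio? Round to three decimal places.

0.961

β_P = Σ w_i β_i = 0.05×0.86 + 0.29×1.46 + 0.21×0.85 + 0.06×0.35 + 0.27×0.32 + 0.12×1.74 = 0.9611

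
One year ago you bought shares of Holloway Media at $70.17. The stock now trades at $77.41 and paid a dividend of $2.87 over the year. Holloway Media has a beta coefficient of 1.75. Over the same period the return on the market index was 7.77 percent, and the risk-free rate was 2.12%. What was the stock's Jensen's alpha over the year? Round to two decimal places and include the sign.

Realised HPR = (P1 + D1 − P0) / P0 = (77.41 + 2.87 − 70.17) / 70.17 = 10.11 / 70.17 = 14.4079%
MRP = 7.77% − 2.12% = 5.65%
CAPM required = R_f + β·MRP = 2.12% + 1.75 × 5.65% = 12.0075%
α = realised − required = 14.4079% − 12.0075% = +2.40%

+2.40%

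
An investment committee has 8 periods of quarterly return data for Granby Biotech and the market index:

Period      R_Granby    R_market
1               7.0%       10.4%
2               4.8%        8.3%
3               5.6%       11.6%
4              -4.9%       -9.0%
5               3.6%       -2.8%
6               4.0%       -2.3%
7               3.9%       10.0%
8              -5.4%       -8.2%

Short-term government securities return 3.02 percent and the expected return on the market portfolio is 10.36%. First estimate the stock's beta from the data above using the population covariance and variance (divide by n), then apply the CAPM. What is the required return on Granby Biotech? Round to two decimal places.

Mean R_i = (7.0 + 4.8 + 5.6 − 4.9 + 3.6 + 4.0 + 3.9 − 5.4) / 8 = 2.3250%
Mean R_m = (10.4 + 8.3 + 11.6 − 9.0 − 2.8 − 2.3 + 10.0 − 8.2) / 8 = 2.2500%
Σ(R_i − R̄_i)(R_m − R̄_m) = 243.8500  ⇒  Cov = 243.8500 / 8 = 30.4813
Σ(R_m − R̄_m)² = 532.4800  ⇒  Var(R_m) = 532.4800 / 8 = 66.5600
β = Cov / Var(R_m) = 30.4813 / 66.5600 = 0.4580
MRP = 10.36% − 3.02% = 7.34%
E(R) = R_f + β × MRP = 3.02% + 0.4580 × 7.34% = 6.38%

6.38%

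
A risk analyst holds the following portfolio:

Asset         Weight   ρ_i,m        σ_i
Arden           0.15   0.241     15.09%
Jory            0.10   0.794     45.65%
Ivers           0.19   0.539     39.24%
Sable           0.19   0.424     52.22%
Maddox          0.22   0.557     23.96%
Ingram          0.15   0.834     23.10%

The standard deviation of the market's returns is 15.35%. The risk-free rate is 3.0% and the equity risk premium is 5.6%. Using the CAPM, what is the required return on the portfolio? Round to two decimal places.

9.65%

β_Arden = 0.241 × 15.09% / 15.35% = 0.2369
β_Jory = 0.794 × 45.65% / 15.35% = 2.3613
β_Ivers = 0.539 × 39.24% / 15.35% = 1.3779
β_Sable = 0.424 × 52.22% / 15.35% = 1.4424
β_Maddox = 0.557 × 23.96% / 15.35% = 0.8694
β_Ingram = 0.834 × 23.10% / 15.35% = 1.2551
β_P = Σ w_i β_i = 0.15×0.2369 + 0.10×2.3613 + 0.19×1.3779 + 0.19×1.4424 + 0.22×0.8694 + 0.15×1.2551 = 1.1871
E(R_P) = R_f + β_P × MRP = 3.0% + 1.1871 × 5.6% = 9.65%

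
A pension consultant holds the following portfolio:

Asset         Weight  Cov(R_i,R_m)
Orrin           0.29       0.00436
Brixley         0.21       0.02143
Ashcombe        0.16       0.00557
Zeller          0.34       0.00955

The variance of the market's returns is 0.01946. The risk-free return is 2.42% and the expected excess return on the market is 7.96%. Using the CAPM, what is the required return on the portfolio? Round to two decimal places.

6.47%

β_Orrin = 0.00436 / 0.01946 = 0.2240
β_Brixley = 0.02143 / 0.01946 = 1.1012
β_Ashcombe = 0.00557 / 0.01946 = 0.2862
β_Zeller = 0.00955 / 0.01946 = 0.4908
β_P = Σ w_i β_i = 0.29×0.2240 + 0.21×1.1012 + 0.16×0.2862 + 0.34×0.4908 = 0.5089
E(R_P) = R_f + β_P × MRP = 2.42% + 0.5089 × 7.96% = 6.47%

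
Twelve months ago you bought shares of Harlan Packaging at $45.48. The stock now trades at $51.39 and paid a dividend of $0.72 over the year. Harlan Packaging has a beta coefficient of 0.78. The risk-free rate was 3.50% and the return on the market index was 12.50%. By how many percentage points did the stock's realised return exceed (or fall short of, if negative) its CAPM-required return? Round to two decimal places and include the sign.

Realised HPR = (P1 + D1 − P0) / P0 = (51.39 + 0.72 − 45.48) / 45.48 = 6.63 / 45.48 = 14.5778%
MRP = 12.50% − 3.50% = 9.00%
CAPM required = R_f + β·MRP = 3.50% + 0.78 × 9.00% = 10.5200%
α = realised − required = 14.5778% − 10.5200% = +4.06%

+4.06%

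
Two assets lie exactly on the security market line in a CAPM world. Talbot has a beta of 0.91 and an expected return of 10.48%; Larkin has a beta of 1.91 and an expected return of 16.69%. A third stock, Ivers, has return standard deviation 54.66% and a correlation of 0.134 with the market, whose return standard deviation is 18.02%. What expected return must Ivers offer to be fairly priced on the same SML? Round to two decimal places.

7.35%

MRP = (16.69% − 10.48%) / (1.91 − 0.91) = 6.2100%
R_f = 10.48% − 0.91 × 6.2100% = 4.8289%
β_Ivers = ρ·σ_i/σ_m = 0.134 × 54.66 / 18.02 = 0.4065
E(R_Ivers) = R_f + β × MRP = 4.8289% + 0.4065 × 6.2100% = 7.35%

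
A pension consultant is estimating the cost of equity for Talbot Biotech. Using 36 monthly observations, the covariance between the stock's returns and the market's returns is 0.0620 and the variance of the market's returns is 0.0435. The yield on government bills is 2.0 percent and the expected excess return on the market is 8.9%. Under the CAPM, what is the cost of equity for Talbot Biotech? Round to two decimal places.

14.69%

β = Cov(R_i, R_m) / Var(R_m) = 0.0620 / 0.0435 = 1.4253
E(R) = R_f + β × MRP = 2.0% + 1.4253 × 8.9% = 14.69%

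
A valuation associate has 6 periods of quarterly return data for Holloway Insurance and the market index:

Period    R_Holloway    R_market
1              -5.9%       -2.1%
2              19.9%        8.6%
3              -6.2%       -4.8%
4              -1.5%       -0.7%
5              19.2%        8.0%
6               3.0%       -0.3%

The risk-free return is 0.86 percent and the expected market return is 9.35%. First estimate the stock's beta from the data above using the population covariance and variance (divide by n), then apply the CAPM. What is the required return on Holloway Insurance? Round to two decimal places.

Mean R_i = (-5.9 + 19.9 − 6.2 − 1.5 + 19.2 + 3.0) / 6 = 4.7500%
Mean R_m = (-2.1 + 8.6 − 4.8 − 0.7 + 8.0 − 0.3) / 6 = 1.4500%
Σ(R_i − R̄_i)(R_m − R̄_m) = 325.7150  ⇒  Cov = 325.7150 / 6 = 54.2858
Σ(R_m − R̄_m)² = 153.3750  ⇒  Var(R_m) = 153.3750 / 6 = 25.5625
β = Cov / Var(R_m) = 54.2858 / 25.5625 = 2.1236
MRP = 9.35% − 0.86% = 8.49%
E(R) = R_f + β × MRP = 0.86% + 2.1236 × 8.49% = 18.89%

18.89%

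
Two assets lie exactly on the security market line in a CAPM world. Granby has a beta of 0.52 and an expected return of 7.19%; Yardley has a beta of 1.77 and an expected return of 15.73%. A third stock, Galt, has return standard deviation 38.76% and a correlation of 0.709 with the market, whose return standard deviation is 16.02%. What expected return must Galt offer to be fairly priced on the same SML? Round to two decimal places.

MRP = (15.73% − 7.19%) / (1.77 − 0.52) = 6.8320%
R_f = 7.19% − 0.52 × 6.8320% = 3.6374%
β_Galt = ρ·σ_i/σ_m = 0.709 × 38.76 / 16.02 = 1.7154
E(R_Galt) = R_f + β × MRP = 3.6374% + 1.7154 × 6.8320% = 15.36%

15.36%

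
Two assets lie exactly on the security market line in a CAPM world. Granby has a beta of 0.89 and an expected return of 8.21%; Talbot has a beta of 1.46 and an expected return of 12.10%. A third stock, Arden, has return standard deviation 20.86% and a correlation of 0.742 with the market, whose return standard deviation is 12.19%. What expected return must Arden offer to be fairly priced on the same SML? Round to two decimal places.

MRP = (12.10% − 8.21%) / (1.46 − 0.89) = 6.8246%
R_f = 8.21% − 0.89 × 6.8246% = 2.1361%
β_Arden = ρ·σ_i/σ_m = 0.742 × 20.86 / 12.19 = 1.2697
E(R_Arden) = R_f + β × MRP = 2.1361% + 1.2697 × 6.8246% = 10.80%

10.80%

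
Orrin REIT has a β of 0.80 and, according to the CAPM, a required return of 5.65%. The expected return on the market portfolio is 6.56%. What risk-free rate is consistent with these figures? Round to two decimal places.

2.01%

E(R) = R_f + β(E(R_m) − R_f) = R_f(1 − β) + β·E(R_m)
5.65% = R_f × (1 − 0.80) + 0.80 × 6.56%
5.65% = R_f × 0.20 + 5.2480%
R_f = (5.65% − 5.2480%) / 0.20 = 2.01%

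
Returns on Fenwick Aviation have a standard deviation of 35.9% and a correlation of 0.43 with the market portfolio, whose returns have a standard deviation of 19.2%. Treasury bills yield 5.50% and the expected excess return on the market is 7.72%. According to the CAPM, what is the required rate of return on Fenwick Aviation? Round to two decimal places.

11.71%

β = ρ × σ_i / σ_m = 0.43 × 35.9% / 19.2% = 0.8040
E(R) = 5.50% + 0.8040 × 7.72% = 11.71%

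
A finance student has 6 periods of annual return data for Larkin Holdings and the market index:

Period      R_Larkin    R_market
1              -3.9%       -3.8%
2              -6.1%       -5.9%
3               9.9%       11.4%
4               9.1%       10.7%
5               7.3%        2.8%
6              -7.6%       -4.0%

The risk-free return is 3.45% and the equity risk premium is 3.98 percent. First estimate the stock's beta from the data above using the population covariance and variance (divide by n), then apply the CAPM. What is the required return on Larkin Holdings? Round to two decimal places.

7.42%

Mean R_i = (-3.9 − 6.1 + 9.9 + 9.1 + 7.3 − 7.6) / 6 = 1.4500%
Mean R_m = (-3.8 − 5.9 + 11.4 + 10.7 + 2.8 − 4.0) / 6 = 1.8667%
Σ(R_i − R̄_i)(R_m − R̄_m) = 295.6400  ⇒  Cov = 295.6400 / 6 = 49.2733
Σ(R_m − R̄_m)² = 296.6333  ⇒  Var(R_m) = 296.6333 / 6 = 49.4389
β = Cov / Var(R_m) = 49.2733 / 49.4389 = 0.9967
E(R) = R_f + β × MRP = 3.45% + 0.9967 × 3.98% = 7.42%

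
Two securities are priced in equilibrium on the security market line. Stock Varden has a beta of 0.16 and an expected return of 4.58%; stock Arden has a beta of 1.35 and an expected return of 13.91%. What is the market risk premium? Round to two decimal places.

7.84%

Both satisfy E(R) = R_f + β·MRP, so the slope of the SML is
MRP = (13.91% − 4.58%) / (1.35 − 0.16) = 9.33% / 1.19 = 7.8403%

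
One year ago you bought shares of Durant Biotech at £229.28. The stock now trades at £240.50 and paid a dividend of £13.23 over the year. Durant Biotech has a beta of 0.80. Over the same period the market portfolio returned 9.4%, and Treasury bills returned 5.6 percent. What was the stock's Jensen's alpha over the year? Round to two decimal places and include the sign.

Realised HPR = (P1 + D1 − P0) / P0 = (240.50 + 13.23 − 229.28) / 229.28 = 24.45 / 229.28 = 10.6638%
MRP = 9.4% − 5.6% = 3.80%
CAPM required = R_f + β·MRP = 5.6% + 0.80 × 3.8% = 8.6400%
α = realised − required = 10.6638% − 8.6400% = +2.02%

+2.02%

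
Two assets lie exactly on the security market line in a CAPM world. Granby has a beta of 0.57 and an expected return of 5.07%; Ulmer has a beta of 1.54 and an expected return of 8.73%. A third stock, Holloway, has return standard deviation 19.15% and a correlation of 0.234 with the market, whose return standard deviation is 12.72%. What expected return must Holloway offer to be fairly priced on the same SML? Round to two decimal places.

4.25%

MRP = (8.73% − 5.07%) / (1.54 − 0.57) = 3.7732%
R_f = 5.07% − 0.57 × 3.7732% = 2.9193%
β_Holloway = ρ·σ_i/σ_m = 0.234 × 19.15 / 12.72 = 0.3523
E(R_Holloway) = R_f + β × MRP = 2.9193% + 0.3523 × 3.7732% = 4.25%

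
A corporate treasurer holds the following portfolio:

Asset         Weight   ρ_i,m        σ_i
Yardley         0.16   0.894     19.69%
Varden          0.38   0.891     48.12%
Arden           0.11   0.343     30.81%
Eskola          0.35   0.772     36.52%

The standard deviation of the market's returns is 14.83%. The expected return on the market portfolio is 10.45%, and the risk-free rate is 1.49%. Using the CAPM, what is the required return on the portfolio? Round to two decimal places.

β_Yardley = 0.894 × 19.69% / 14.83% = 1.1870
β_Varden = 0.891 × 48.12% / 14.83% = 2.8911
β_Arden = 0.343 × 30.81% / 14.83% = 0.7126
β_Eskola = 0.772 × 36.52% / 14.83% = 1.9011
β_P = Σ w_i β_i = 0.16×1.1870 + 0.38×2.8911 + 0.11×0.7126 + 0.35×1.9011 = 2.0323
MRP = 10.45% − 1.49% = 8.96%
E(R_P) = R_f + β_P × MRP = 1.49% + 2.0323 × 8.96% = 19.70%

19.70%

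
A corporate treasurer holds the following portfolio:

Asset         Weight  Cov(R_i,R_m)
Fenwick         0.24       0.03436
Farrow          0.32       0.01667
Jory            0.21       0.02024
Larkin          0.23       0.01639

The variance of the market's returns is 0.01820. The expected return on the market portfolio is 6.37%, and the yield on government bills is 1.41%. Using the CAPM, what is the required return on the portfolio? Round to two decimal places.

β_Fenwick = 0.03436 / 0.01820 = 1.8879
β_Farrow = 0.01667 / 0.01820 = 0.9159
β_Jory = 0.02024 / 0.01820 = 1.1121
β_Larkin = 0.01639 / 0.01820 = 0.9005
β_P = Σ w_i β_i = 0.24×1.8879 + 0.32×0.9159 + 0.21×1.1121 + 0.23×0.9005 = 1.1868
MRP = 6.37% − 1.41% = 4.96%
E(R_P) = R_f + β_P × MRP = 1.41% + 1.1868 × 4.96% = 7.30%

7.30%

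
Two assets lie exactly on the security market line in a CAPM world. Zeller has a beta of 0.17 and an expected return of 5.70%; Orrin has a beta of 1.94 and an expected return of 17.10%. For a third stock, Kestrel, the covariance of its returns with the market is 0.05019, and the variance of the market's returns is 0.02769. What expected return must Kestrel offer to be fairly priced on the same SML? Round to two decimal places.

MRP = (17.10% − 5.70%) / (1.94 − 0.17) = 6.4407%
R_f = 5.70% − 0.17 × 6.4407% = 4.6051%
β_Kestrel = Cov / Var(R_m) = 0.05019 / 0.02769 = 1.8126
E(R_Kestrel) = R_f + β × MRP = 4.6051% + 1.8126 × 6.4407% = 16.28%

16.28%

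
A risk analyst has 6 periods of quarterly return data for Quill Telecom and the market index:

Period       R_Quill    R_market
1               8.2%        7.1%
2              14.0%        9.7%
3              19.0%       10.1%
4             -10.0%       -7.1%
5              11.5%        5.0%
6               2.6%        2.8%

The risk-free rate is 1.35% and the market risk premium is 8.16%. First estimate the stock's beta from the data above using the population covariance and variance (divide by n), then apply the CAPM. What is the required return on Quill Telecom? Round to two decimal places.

Mean R_i = (8.2 + 14.0 + 19.0 − 10.0 + 11.5 + 2.6) / 6 = 7.5500%
Mean R_m = (7.1 + 9.7 + 10.1 − 7.1 + 5.0 + 2.8) / 6 = 4.6000%
Σ(R_i − R̄_i)(R_m − R̄_m) = 313.3200  ⇒  Cov = 313.3200 / 6 = 52.2200
Σ(R_m − R̄_m)² = 202.8000  ⇒  Var(R_m) = 202.8000 / 6 = 33.8000
β = Cov / Var(R_m) = 52.2200 / 33.8000 = 1.5450
E(R) = R_f + β × MRP = 1.35% + 1.5450 × 8.16% = 13.96%

13.96%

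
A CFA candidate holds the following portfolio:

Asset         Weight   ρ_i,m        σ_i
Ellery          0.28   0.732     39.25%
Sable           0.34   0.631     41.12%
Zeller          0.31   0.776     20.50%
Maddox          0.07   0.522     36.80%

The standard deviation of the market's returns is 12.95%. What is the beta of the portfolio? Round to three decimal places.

1.787

β_Ellery = 0.732 × 39.25% / 12.95% = 2.2186
β_Sable = 0.631 × 41.12% / 12.95% = 2.0036
β_Zeller = 0.776 × 20.50% / 12.95% = 1.2284
β_Maddox = 0.522 × 36.80% / 12.95% = 1.4834
β_P = Σ w_i β_i = 0.28×2.2186 + 0.34×2.0036 + 0.31×1.2284 + 0.07×1.4834 = 1.7871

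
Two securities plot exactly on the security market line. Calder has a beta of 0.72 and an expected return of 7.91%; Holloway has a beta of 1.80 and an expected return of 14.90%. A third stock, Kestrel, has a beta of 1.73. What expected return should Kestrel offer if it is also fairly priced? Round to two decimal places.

MRP (SML slope) = (14.90% − 7.91%) / (1.80 − 0.72) = 6.99% / 1.08 = 6.4722%
R_f (intercept) = 7.91% − 0.72 × 6.4722% = 3.2500%
E(R_Kestrel) = R_f + β × MRP = 3.2500% + 1.73 × 6.4722% = 14.45%

14.45%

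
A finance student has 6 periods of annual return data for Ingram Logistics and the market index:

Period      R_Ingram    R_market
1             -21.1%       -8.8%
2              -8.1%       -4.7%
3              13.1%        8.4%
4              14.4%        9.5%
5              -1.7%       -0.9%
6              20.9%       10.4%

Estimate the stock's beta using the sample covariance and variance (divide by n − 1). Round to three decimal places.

Mean R_i = (-21.1 − 8.1 + 13.1 + 14.4 − 1.7 + 20.9) / 6 = 2.9167%
Mean R_m = (-8.8 − 4.7 + 8.4 + 9.5 − 0.9 + 10.4) / 6 = 2.3167%
Σ(R_i − R̄_i)(R_m − R̄_m) = 648.9383  ⇒  Cov = 648.9383 / 5 = 129.7877
Σ(R_m − R̄_m)² = 337.1083  ⇒  Var(R_m) = 337.1083 / 5 = 67.4217
β = Cov / Var(R_m) = 129.7877 / 67.4217 = 1.9250

1.925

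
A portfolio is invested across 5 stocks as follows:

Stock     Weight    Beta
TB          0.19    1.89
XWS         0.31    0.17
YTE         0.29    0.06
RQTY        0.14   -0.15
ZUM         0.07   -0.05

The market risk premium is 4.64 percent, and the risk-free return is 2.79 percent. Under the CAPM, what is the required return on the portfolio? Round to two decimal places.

4.67%

β_P = Σ w_i β_i = 0.19×1.89 + 0.31×0.17 + 0.29×0.06 + 0.14×-0.15 + 0.07×-0.05 = 0.4047
E(R_P) = R_f + β_P × MRP = 2.79% + 0.4047 × 4.64% = 4.67%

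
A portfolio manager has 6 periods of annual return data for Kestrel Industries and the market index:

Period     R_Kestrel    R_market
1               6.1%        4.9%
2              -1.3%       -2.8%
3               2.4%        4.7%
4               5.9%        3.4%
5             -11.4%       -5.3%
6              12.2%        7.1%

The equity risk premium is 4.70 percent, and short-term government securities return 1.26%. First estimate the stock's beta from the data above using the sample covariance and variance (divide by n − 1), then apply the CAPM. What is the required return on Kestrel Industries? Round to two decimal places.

Mean R_i = (6.1 − 1.3 + 2.4 + 5.9 − 11.4 + 12.2) / 6 = 2.3167%
Mean R_m = (4.9 − 2.8 + 4.7 + 3.4 − 5.3 + 7.1) / 6 = 2.0000%
Σ(R_i − R̄_i)(R_m − R̄_m) = 184.1100  ⇒  Cov = 184.1100 / 5 = 36.8220
Σ(R_m − R̄_m)² = 120.0000  ⇒  Var(R_m) = 120.0000 / 5 = 24.0000
β = Cov / Var(R_m) = 36.8220 / 24.0000 = 1.5343
E(R) = R_f + β × MRP = 1.26% + 1.5343 × 4.70% = 8.47%

8.47%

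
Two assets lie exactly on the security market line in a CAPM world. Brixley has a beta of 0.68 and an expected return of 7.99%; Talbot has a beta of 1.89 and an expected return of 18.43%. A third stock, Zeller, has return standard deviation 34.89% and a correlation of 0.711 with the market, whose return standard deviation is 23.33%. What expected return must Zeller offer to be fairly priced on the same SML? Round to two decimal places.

11.30%

MRP = (18.43% − 7.99%) / (1.89 − 0.68) = 8.6281%
R_f = 7.99% − 0.68 × 8.6281% = 2.1229%
β_Zeller = ρ·σ_i/σ_m = 0.711 × 34.89 / 23.33 = 1.0633
E(R_Zeller) = R_f + β × MRP = 2.1229% + 1.0633 × 8.6281% = 11.30%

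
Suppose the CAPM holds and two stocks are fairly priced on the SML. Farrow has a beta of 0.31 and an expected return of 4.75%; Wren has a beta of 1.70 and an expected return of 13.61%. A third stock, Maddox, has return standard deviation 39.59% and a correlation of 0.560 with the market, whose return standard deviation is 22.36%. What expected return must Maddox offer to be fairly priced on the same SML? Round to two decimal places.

MRP = (13.61% − 4.75%) / (1.70 − 0.31) = 6.3741%
R_f = 4.75% − 0.31 × 6.3741% = 2.7740%
β_Maddox = ρ·σ_i/σ_m = 0.560 × 39.59 / 22.36 = 0.9915
E(R_Maddox) = R_f + β × MRP = 2.7740% + 0.9915 × 6.3741% = 9.09%

9.09%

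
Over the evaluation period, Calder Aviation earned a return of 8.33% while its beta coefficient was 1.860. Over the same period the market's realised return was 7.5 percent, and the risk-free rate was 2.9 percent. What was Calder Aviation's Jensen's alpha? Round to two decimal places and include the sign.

-3.13%

Market excess return = 7.5% − 2.9% = 4.60%
CAPM benchmark = R_f + β(R_m − R_f) = 2.9% + 1.860 × 4.6% = 11.4560%
α = actual − benchmark = 8.33% − 11.4560% = -3.13%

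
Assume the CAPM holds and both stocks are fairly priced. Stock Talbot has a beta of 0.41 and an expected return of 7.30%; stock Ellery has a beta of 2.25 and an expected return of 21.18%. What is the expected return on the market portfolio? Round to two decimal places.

11.75%

Both satisfy E(R) = R_f + β·MRP, so the slope of the SML is
MRP = (21.18% − 7.30%) / (2.25 − 0.41) = 13.88% / 1.84 = 7.5435%
R_f = E(R_Talbot) − β_Talbot·MRP = 7.30% − 0.41 × 7.5435% = 4.2072%
E(R_m) = R_f + MRP = 4.2072% + 7.5435% = 11.75%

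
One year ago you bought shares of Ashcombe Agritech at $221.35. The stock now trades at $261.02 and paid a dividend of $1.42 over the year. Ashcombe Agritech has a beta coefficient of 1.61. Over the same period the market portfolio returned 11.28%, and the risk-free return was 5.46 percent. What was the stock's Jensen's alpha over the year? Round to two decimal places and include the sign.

Realised HPR = (P1 + D1 − P0) / P0 = (261.02 + 1.42 − 221.35) / 221.35 = 41.09 / 221.35 = 18.5634%
MRP = 11.28% − 5.46% = 5.82%
CAPM required = R_f + β·MRP = 5.46% + 1.61 × 5.82% = 14.8302%
α = realised − required = 18.5634% − 14.8302% = +3.73%

+3.73%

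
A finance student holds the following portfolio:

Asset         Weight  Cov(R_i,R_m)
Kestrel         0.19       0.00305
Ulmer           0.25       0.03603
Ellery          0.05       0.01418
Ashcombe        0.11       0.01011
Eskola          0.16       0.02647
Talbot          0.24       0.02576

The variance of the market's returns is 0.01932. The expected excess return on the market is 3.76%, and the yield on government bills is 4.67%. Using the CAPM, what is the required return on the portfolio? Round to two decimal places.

8.92%

β_Kestrel = 0.00305 / 0.01932 = 0.1579
β_Ulmer = 0.03603 / 0.01932 = 1.8649
β_Ellery = 0.01418 / 0.01932 = 0.7340
β_Ashcombe = 0.01011 / 0.01932 = 0.5233
β_Eskola = 0.02647 / 0.01932 = 1.3701
β_Talbot = 0.02576 / 0.01932 = 1.3333
β_P = Σ w_i β_i = 0.19×0.1579 + 0.25×1.8649 + 0.05×0.7340 + 0.11×0.5233 + 0.16×1.3701 + 0.24×1.3333 = 1.1297
E(R_P) = R_f + β_P × MRP = 4.67% + 1.1297 × 3.76% = 8.92%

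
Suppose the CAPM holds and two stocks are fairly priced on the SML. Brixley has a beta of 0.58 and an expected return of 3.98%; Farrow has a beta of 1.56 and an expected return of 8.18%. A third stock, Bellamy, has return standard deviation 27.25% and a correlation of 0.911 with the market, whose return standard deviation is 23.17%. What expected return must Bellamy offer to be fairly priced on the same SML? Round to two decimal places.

MRP = (8.18% − 3.98%) / (1.56 − 0.58) = 4.2857%
R_f = 3.98% − 0.58 × 4.2857% = 1.4943%
β_Bellamy = ρ·σ_i/σ_m = 0.911 × 27.25 / 23.17 = 1.0714
E(R_Bellamy) = R_f + β × MRP = 1.4943% + 1.0714 × 4.2857% = 6.09%

6.09%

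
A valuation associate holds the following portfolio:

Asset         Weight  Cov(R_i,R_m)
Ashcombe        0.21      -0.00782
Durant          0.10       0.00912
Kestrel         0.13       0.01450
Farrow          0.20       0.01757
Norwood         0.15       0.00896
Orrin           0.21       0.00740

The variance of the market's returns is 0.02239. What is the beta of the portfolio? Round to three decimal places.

β_Ashcombe = -0.00782 / 0.02239 = -0.3493
β_Durant = 0.00912 / 0.02239 = 0.4073
β_Kestrel = 0.01450 / 0.02239 = 0.6476
β_Farrow = 0.01757 / 0.02239 = 0.7847
β_Norwood = 0.00896 / 0.02239 = 0.4002
β_Orrin = 0.00740 / 0.02239 = 0.3305
β_P = Σ w_i β_i = 0.21×-0.3493 + 0.10×0.4073 + 0.13×0.6476 + 0.20×0.7847 + 0.15×0.4002 + 0.21×0.3305 = 0.3379

0.338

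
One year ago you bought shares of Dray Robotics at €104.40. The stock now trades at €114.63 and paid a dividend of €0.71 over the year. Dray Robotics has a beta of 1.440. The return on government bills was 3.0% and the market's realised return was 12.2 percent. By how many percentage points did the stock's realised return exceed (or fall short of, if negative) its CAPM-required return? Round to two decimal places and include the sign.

-5.77%

Realised HPR = (P1 + D1 − P0) / P0 = (114.63 + 0.71 − 104.40) / 104.40 = 10.94 / 104.40 = 10.4789%
MRP = 12.2% − 3.0% = 9.20%
CAPM required = R_f + β·MRP = 3.0% + 1.440 × 9.2% = 16.2480%
α = realised − required = 10.4789% − 16.2480% = -5.77%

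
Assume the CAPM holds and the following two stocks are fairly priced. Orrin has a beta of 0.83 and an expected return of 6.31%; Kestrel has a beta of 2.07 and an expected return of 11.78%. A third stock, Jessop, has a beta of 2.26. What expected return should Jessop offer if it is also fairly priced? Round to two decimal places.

12.62%

MRP (SML slope) = (11.78% − 6.31%) / (2.07 − 0.83) = 5.47% / 1.24 = 4.4113%
R_f (intercept) = 6.31% − 0.83 × 4.4113% = 2.6486%
E(R_Jessop) = R_f + β × MRP = 2.6486% + 2.26 × 4.4113% = 12.62%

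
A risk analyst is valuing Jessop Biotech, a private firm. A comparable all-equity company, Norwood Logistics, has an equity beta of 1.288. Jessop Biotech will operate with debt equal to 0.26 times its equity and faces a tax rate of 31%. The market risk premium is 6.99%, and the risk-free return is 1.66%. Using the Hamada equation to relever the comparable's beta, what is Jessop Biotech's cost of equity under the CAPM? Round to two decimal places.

β_L = β_U × [1 + (1 − t)(D/E)] = 1.288 × [1 + (1 − 0.31) × 0.26]
    = 1.288 × [1 + 0.69 × 0.26] = 1.288 × 1.1794 = 1.5191
E(R) = R_f + β_L × MRP = 1.66% + 1.5191 × 6.99% = 12.28%

12.28%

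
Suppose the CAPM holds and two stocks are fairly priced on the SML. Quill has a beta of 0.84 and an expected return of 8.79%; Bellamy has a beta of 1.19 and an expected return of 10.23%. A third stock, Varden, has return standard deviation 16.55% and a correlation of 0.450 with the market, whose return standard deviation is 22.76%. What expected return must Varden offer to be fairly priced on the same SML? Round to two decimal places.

6.68%

MRP = (10.23% − 8.79%) / (1.19 − 0.84) = 4.1143%
R_f = 8.79% − 0.84 × 4.1143% = 5.3340%
β_Varden = ρ·σ_i/σ_m = 0.450 × 16.55 / 22.76 = 0.3272
E(R_Varden) = R_f + β × MRP = 5.3340% + 0.3272 × 4.1143% = 6.68%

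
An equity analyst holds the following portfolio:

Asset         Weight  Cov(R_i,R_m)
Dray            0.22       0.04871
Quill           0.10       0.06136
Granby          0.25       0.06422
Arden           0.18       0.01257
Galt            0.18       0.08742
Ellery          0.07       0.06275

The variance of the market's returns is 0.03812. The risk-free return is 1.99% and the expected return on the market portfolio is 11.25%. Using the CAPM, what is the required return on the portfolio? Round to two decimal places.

15.42%

β_Dray = 0.04871 / 0.03812 = 1.2778
β_Quill = 0.06136 / 0.03812 = 1.6097
β_Granby = 0.06422 / 0.03812 = 1.6847
β_Arden = 0.01257 / 0.03812 = 0.3297
β_Galt = 0.08742 / 0.03812 = 2.2933
β_Ellery = 0.06275 / 0.03812 = 1.6461
β_P = Σ w_i β_i = 0.22×1.2778 + 0.10×1.6097 + 0.25×1.6847 + 0.18×0.3297 + 0.18×2.2933 + 0.07×1.6461 = 1.4506
MRP = 11.25% − 1.99% = 9.26%
E(R_P) = R_f + β_P × MRP = 1.99% + 1.4506 × 9.26% = 15.42%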